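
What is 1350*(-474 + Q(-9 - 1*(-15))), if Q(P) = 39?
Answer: -587250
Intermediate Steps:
1350*(-474 + Q(-9 - 1*(-15))) = 1350*(-474 + 39) = 1350*(-435) = -587250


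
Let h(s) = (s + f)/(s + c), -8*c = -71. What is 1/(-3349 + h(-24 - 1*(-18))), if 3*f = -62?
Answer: -69/231721 ≈ -0.00029777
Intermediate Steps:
f = -62/3 (f = (⅓)*(-62) = -62/3 ≈ -20.667)
c = 71/8 (c = -⅛*(-71) = 71/8 ≈ 8.8750)
h(s) = (-62/3 + s)/(71/8 + s) (h(s) = (s - 62/3)/(s + 71/8) = (-62/3 + s)/(71/8 + s))
1/(-3349 + h(-24 - 1*(-18))) = 1/(-3349 + 8*(-62 + 3*(-24 - 1*(-18)))/(3*(71 + 8*(-24 - 1*(-18))))) = 1/(-3349 + 8*(-62 + 3*(-24 + 18))/(3*(71 + 8*(-24 + 18)))) = 1/(-3349 + 8*(-62 + 3*(-6))/(3*(71 + 8*(-6)))) = 1/(-3349 + 8*(-62 - 18)/(3*(71 - 48))) = 1/(-3349 + (8/3)*(-80)/23) = 1/(-3349 + (8/3)*(1/23)*(-80)) = 1/(-3349 - 640/69) = 1/(-231721/69) = -69/231721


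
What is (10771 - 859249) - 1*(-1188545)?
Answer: 340067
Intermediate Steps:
(10771 - 859249) - 1*(-1188545) = -848478 + 1188545 = 340067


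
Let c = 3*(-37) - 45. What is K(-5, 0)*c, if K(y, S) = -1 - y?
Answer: -624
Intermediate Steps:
c = -156 (c = -111 - 45 = -156)
K(-5, 0)*c = (-1 - 1*(-5))*(-156) = (-1 + 5)*(-156) = 4*(-156) = -624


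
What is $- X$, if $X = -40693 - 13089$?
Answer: $53782$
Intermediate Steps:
$X = -53782$
$- X = \left(-1\right) \left(-53782\right) = 53782$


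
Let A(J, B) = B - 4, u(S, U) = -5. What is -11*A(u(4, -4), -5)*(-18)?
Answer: -1782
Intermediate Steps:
A(J, B) = -4 + B
-11*A(u(4, -4), -5)*(-18) = -11*(-4 - 5)*(-18) = -11*(-9)*(-18) = 99*(-18) = -1782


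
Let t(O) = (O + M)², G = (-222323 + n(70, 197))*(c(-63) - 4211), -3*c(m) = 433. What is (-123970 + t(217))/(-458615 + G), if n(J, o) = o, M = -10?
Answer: -81121/966974157 ≈ -8.3892e-5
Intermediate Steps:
c(m) = -433/3 (c(m) = -⅓*433 = -433/3)
G = 967432772 (G = (-222323 + 197)*(-433/3 - 4211) = -222126*(-13066/3) = 967432772)
t(O) = (-10 + O)² (t(O) = (O - 10)² = (-10 + O)²)
(-123970 + t(217))/(-458615 + G) = (-123970 + (-10 + 217)²)/(-458615 + 967432772) = (-123970 + 207²)/966974157 = (-123970 + 42849)*(1/966974157) = -81121*1/966974157 = -81121/966974157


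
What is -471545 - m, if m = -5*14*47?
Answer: -468255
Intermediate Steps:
m = -3290 (m = -70*47 = -3290)
-471545 - m = -471545 - 1*(-3290) = -471545 + 3290 = -468255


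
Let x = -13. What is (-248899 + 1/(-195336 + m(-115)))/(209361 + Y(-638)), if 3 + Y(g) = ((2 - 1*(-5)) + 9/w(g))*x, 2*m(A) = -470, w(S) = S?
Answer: -31056197998540/26111165901373 ≈ -1.1894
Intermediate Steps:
m(A) = -235 (m(A) = (1/2)*(-470) = -235)
Y(g) = -94 - 117/g (Y(g) = -3 + ((2 - 1*(-5)) + 9/g)*(-13) = -3 + ((2 + 5) + 9/g)*(-13) = -3 + (7 + 9/g)*(-13) = -3 + (-91 - 117/g) = -94 - 117/g)
(-248899 + 1/(-195336 + m(-115)))/(209361 + Y(-638)) = (-248899 + 1/(-195336 - 235))/(209361 + (-94 - 117/(-638))) = (-248899 + 1/(-195571))/(209361 + (-94 - 117*(-1/638))) = (-248899 - 1/195571)/(209361 + (-94 + 117/638)) = -48677426330/(195571*(209361 - 59855/638)) = -48677426330/(195571*133512463/638) = -48677426330/195571*638/133512463 = -31056197998540/26111165901373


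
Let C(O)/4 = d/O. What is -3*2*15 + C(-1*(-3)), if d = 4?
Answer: -254/3 ≈ -84.667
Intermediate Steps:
C(O) = 16/O (C(O) = 4*(4/O) = 16/O)
-3*2*15 + C(-1*(-3)) = -3*2*15 + 16/((-1*(-3))) = -6*15 + 16/3 = -90 + 16*(⅓) = -90 + 16/3 = -254/3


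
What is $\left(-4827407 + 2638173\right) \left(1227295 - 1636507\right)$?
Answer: $895860823608$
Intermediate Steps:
$\left(-4827407 + 2638173\right) \left(1227295 - 1636507\right) = \left(-2189234\right) \left(-409212\right) = 895860823608$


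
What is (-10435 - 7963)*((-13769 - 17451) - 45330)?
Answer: 1408366900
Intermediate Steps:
(-10435 - 7963)*((-13769 - 17451) - 45330) = -18398*(-31220 - 45330) = -18398*(-76550) = 1408366900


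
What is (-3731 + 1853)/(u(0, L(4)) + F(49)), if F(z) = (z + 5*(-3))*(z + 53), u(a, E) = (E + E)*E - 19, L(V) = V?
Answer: -1878/3481 ≈ -0.53950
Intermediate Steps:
u(a, E) = -19 + 2*E² (u(a, E) = (2*E)*E - 19 = 2*E² - 19 = -19 + 2*E²)
F(z) = (-15 + z)*(53 + z) (F(z) = (z - 15)*(53 + z) = (-15 + z)*(53 + z))
(-3731 + 1853)/(u(0, L(4)) + F(49)) = (-3731 + 1853)/((-19 + 2*4²) + (-795 + 49² + 38*49)) = -1878/((-19 + 2*16) + (-795 + 2401 + 1862)) = -1878/((-19 + 32) + 3468) = -1878/(13 + 3468) = -1878/3481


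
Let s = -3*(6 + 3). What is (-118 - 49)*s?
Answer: 4509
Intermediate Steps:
s = -27 (s = -3*9 = -27)
(-118 - 49)*s = (-118 - 49)*(-27) = -167*(-27) = 4509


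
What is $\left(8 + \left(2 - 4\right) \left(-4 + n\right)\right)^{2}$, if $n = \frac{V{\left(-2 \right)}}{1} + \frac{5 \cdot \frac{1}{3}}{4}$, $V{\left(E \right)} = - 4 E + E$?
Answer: $\frac{361}{36} \approx 10.028$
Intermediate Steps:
$V{\left(E \right)} = - 3 E$
$n = \frac{77}{12}$ ($n = \frac{\left(-3\right) \left(-2\right)}{1} + \frac{5 \cdot \frac{1}{3}}{4} = 6 \cdot 1 + 5 \cdot \frac{1}{3} \cdot \frac{1}{4} = 6 + \frac{5}{3} \cdot \frac{1}{4} = 6 + \frac{5}{12} = \frac{77}{12} \approx 6.4167$)
$\left(8 + \left(2 - 4\right) \left(-4 + n\right)\right)^{2} = \left(8 + \left(2 - 4\right) \left(-4 + \frac{77}{12}\right)\right)^{2} = \left(8 - \frac{29}{6}\right)^{2} = \left(\frac{19}{6}\right)^{2} = \frac{361}{36}$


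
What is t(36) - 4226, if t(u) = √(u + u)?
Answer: -4226 + 6*√2 ≈ -4217.5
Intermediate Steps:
t(u) = √2*√u (t(u) = √(2*u) = √2*√u)
t(36) - 4226 = √2*√36 - 4226 = √2*6 - 4226 = 6*√2 - 4226 = -4226 + 6*√2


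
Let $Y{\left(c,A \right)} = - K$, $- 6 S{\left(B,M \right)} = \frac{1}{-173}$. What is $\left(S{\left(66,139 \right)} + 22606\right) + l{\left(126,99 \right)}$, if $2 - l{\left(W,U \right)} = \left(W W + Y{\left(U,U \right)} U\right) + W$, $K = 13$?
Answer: $\frac{8192935}{1038} \approx 7893.0$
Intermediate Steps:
$S{\left(B,M \right)} = \frac{1}{1038}$ ($S{\left(B,M \right)} = - \frac{1}{6 \left(-173\right)} = \left(- \frac{1}{6}\right) \left(- \frac{1}{173}\right) = \frac{1}{1038}$)
$Y{\left(c,A \right)} = -13$ ($Y{\left(c,A \right)} = \left(-1\right) 13 = -13$)
$l{\left(W,U \right)} = 2 - W - W^{2} + 13 U$ ($l{\left(W,U \right)} = 2 - \left(\left(W W - 13 U\right) + W\right) = 2 - \left(\left(W^{2} - 13 U\right) + W\right) = 2 - \left(W + W^{2} - 13 U\right) = 2 - W - W^{2} + 13 U$)
$\left(S{\left(66,139 \right)} + 22606\right) + l{\left(126,99 \right)} = \left(\frac{1}{1038} + 22606\right) + \left(2 - 126 - 126^{2} + 13 \cdot 99\right) = \frac{23465029}{1038} + \left(2 - 126 - 15876 + 1287\right) = \frac{23465029}{1038} - 14713 = \frac{8192935}{1038}$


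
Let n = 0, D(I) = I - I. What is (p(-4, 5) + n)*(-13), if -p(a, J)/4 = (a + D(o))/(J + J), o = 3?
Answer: -104/5 ≈ -20.800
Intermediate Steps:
D(I) = 0
p(a, J) = -2*a/J (p(a, J) = -4*(a + 0)/(J + J) = -4*a/(2*J) = -4*a*1/(2*J) = -2*a/J)
(p(-4, 5) + n)*(-13) = (-2*(-4)/5 + 0)*(-13) = (-2*(-4)*1/5 + 0)*(-13) = (8/5 + 0)*(-13) = (8/5)*(-13) = -104/5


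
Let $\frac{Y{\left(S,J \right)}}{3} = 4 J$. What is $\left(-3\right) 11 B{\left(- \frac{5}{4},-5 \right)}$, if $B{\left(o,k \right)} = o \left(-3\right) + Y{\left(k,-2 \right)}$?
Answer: $\frac{2673}{4} \approx 668.25$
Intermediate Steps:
$Y{\left(S,J \right)} = 12 J$ ($Y{\left(S,J \right)} = 3 \cdot 4 J = 12 J$)
$B{\left(o,k \right)} = -24 - 3 o$ ($B{\left(o,k \right)} = o \left(-3\right) + 12 \left(-2\right) = - 3 o - 24 = -24 - 3 o$)
$\left(-3\right) 11 B{\left(- \frac{5}{4},-5 \right)} = \left(-3\right) 11 \left(-24 - 3 \left(- \frac{5}{4}\right)\right) = - 33 \left(-24 - 3 \left(\left(-5\right) \frac{1}{4}\right)\right) = - 33 \left(-24 - - \frac{15}{4}\right) = - 33 \left(-24 + \frac{15}{4}\right) = \left(-33\right) \left(- \frac{81}{4}\right) = \frac{2673}{4}$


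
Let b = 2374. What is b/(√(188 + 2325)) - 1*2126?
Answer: -2126 + 2374*√2513/2513 ≈ -2078.6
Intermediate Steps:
b/(√(188 + 2325)) - 1*2126 = 2374/(√(188 + 2325)) - 1*2126 = 2374/(√2513) - 2126 = 2374*(√2513/2513) - 2126 = 2374*√2513/2513 - 2126 = -2126 + 2374*√2513/2513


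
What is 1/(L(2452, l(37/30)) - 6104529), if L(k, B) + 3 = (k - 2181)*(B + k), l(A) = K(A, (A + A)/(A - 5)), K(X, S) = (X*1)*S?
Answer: -1695/9221238799 ≈ -1.8381e-7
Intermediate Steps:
K(X, S) = S*X (K(X, S) = X*S = S*X)
l(A) = 2*A²/(-5 + A) (l(A) = ((A + A)/(A - 5))*A = ((2*A)/(-5 + A))*A = (2*A/(-5 + A))*A = 2*A²/(-5 + A))
L(k, B) = -3 + (-2181 + k)*(B + k) (L(k, B) = -3 + (k - 2181)*(B + k) = -3 + (-2181 + k)*(B + k))
1/(L(2452, l(37/30)) - 6104529) = 1/((-3 + 2452² - 4362*(37/30)²/(-5 + 37/30) - 2181*2452 + (2*(37/30)²/(-5 + 37/30))*2452) - 6104529) = 1/((-3 + 6012304 - 4362*(37*(1/30))²/(-5 + 37*(1/30)) - 5347812 + (2*(37*(1/30))²/(-5 + 37*(1/30)))*2452) - 6104529) = 1/((-3 + 6012304 - 4362*(37/30)²/(-5 + 37/30) - 5347812 + (2*(37/30)²/(-5 + 37/30))*2452) - 6104529) = 1/((-3 + 6012304 - 4362*1369/(900*(-113/30)) - 5347812 + (2*(1369/900)/(-113/30))*2452) - 6104529) = 1/((-3 + 6012304 - 4362*1369*(-30)/(900*113) - 5347812 + (2*(1369/900)*(-30/113))*2452) - 6104529) = 1/((-3 + 6012304 - 2181*(-1369/1695) - 5347812 - 1369/1695*2452) - 6104529) = 1/((-3 + 6012304 + 995263/565 - 5347812 - 3356788/1695) - 6104529) = 1/(1125937856/1695 - 6104529) = 1/(-9221238799/1695) = -1695/9221238799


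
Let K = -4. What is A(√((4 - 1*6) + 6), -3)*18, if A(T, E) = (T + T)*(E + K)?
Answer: -504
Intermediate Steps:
A(T, E) = 2*T*(-4 + E) (A(T, E) = (T + T)*(E - 4) = (2*T)*(-4 + E) = 2*T*(-4 + E))
A(√((4 - 1*6) + 6), -3)*18 = (2*√((4 - 1*6) + 6)*(-4 - 3))*18 = (2*√((4 - 6) + 6)*(-7))*18 = (2*√(-2 + 6)*(-7))*18 = (2*√4*(-7))*18 = (2*2*(-7))*18 = -28*18 = -504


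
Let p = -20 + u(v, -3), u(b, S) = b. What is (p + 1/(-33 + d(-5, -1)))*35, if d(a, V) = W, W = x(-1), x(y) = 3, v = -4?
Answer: -5047/6 ≈ -841.17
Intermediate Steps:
W = 3
d(a, V) = 3
p = -24 (p = -20 - 4 = -24)
(p + 1/(-33 + d(-5, -1)))*35 = (-24 + 1/(-33 + 3))*35 = (-24 + 1/(-30))*35 = (-24 - 1/30)*35 = -721/30*35 = -5047/6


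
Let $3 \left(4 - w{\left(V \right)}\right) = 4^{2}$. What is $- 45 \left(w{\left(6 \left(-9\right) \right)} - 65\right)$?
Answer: $2985$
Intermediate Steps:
$w{\left(V \right)} = - \frac{4}{3}$ ($w{\left(V \right)} = 4 - \frac{4^{2}}{3} = 4 - \frac{16}{3} = - \frac{4}{3}$)
$- 45 \left(w{\left(6 \left(-9\right) \right)} - 65\right) = - 45 \left(- \frac{4}{3} - 65\right) = \left(-45\right) \left(- \frac{199}{3}\right) = 2985$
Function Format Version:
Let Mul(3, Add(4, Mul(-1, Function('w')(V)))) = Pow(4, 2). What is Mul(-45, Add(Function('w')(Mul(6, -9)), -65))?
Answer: 2985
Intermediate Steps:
Function('w')(V) = Rational(-4, 3) (Function('w')(V) = Add(4, Mul(Rational(-1, 3), Pow(4, 2))) = Add(4, Mul(Rational(-1, 3), 16)) = Add(4, Rational(-16, 3)) = Rational(-4, 3))
Mul(-45, Add(Function('w')(Mul(6, -9)), -65)) = Mul(-45, Add(Rational(-4, 3), -65)) = Mul(-45, Rational(-199, 3)) = 2985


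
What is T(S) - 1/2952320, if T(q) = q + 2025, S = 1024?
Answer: 9001623679/2952320 ≈ 3049.0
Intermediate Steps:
T(q) = 2025 + q
T(S) - 1/2952320 = (2025 + 1024) - 1/2952320 = 3049 - 1*1/2952320 = 3049 - 1/2952320 = 9001623679/2952320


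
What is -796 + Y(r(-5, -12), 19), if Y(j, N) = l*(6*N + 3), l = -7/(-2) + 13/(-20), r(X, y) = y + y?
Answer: -9251/20 ≈ -462.55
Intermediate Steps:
r(X, y) = 2*y
l = 57/20 (l = -7*(-½) + 13*(-1/20) = 7/2 - 13/20 = 57/20 ≈ 2.8500)
Y(j, N) = 171/20 + 171*N/10 (Y(j, N) = 57*(6*N + 3)/20 = 57*(3 + 6*N)/20 = 171/20 + 171*N/10)
-796 + Y(r(-5, -12), 19) = -796 + (171/20 + (171/10)*19) = -796 + (171/20 + 3249/10) = -796 + 6669/20 = -9251/20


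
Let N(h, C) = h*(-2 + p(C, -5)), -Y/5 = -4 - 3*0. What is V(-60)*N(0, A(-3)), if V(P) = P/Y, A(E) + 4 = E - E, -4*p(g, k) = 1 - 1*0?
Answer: 0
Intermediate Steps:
Y = 20 (Y = -5*(-4 - 3*0) = -5*(-4 + 0) = -5*(-4) = 20)
p(g, k) = -1/4 (p(g, k) = -(1 - 1*0)/4 = -(1 + 0)/4 = -1/4*1 = -1/4)
A(E) = -4 (A(E) = -4 + (E - E) = -4 + 0 = -4)
V(P) = P/20
N(h, C) = -9*h/4 (N(h, C) = h*(-2 - 1/4) = h*(-9/4) = -9*h/4)
V(-60)*N(0, A(-3)) = ((1/20)*(-60))*(-9/4*0) = -3*0 = 0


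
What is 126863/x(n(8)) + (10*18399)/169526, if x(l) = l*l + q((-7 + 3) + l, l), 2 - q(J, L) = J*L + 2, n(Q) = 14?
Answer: 1536920027/678104 ≈ 2266.5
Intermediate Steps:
q(J, L) = -J*L (q(J, L) = 2 - (J*L + 2) = 2 - (2 + J*L) = 2 + (-2 - J*L) = -J*L)
x(l) = l² - l*(-4 + l) (x(l) = l*l - ((-7 + 3) + l)*l = l² - (-4 + l)*l = l² - l*(-4 + l))
126863/x(n(8)) + (10*18399)/169526 = 126863/((4*14)) + (10*18399)/169526 = 126863/56 + 183990*(1/169526) = 126863*(1/56) + 91995/84763 = 126863/56 + 91995/84763 = 1536920027/678104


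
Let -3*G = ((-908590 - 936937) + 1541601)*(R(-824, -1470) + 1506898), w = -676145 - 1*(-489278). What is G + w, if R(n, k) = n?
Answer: 457734485923/3 ≈ 1.5258e+11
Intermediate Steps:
w = -186867 (w = -676145 + 489278 = -186867)
G = 457735046524/3 (G = -((-908590 - 936937) + 1541601)*(-824 + 1506898)/3 = -(-1845527 + 1541601)*1506074/3 = -(-303926)*1506074/3 = -⅓*(-457735046524) = 457735046524/3 ≈ 1.5258e+11)
G + w = 457735046524/3 - 186867 = 457734485923/3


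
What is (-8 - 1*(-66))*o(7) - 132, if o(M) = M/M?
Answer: -74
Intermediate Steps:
o(M) = 1
(-8 - 1*(-66))*o(7) - 132 = (-8 - 1*(-66))*1 - 132 = (-8 + 66)*1 - 132 = 58*1 - 132 = 58 - 132 = -74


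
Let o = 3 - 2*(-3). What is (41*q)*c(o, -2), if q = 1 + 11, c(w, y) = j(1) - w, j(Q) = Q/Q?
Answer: -3936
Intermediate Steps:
j(Q) = 1
o = 9 (o = 3 + 6 = 9)
c(w, y) = 1 - w
q = 12
(41*q)*c(o, -2) = (41*12)*(1 - 1*9) = 492*(1 - 9) = 492*(-8) = -3936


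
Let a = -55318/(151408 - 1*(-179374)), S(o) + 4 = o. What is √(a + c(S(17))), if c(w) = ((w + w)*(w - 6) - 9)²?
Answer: 2*√204669691223945/165391 ≈ 173.00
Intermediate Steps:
S(o) = -4 + o
a = -27659/165391 (a = -55318/(151408 + 179374) = -55318/330782 = -55318*1/330782 = -27659/165391 ≈ -0.16723)
c(w) = (-9 + 2*w*(-6 + w))² (c(w) = ((2*w)*(-6 + w) - 9)² = (2*w*(-6 + w) - 9)² = (-9 + 2*w*(-6 + w))²)
√(a + c(S(17))) = √(-27659/165391 + (9 - 2*(-4 + 17)² + 12*(-4 + 17))²) = √(-27659/165391 + (9 - 2*13² + 12*13)²) = √(-27659/165391 + (9 - 2*169 + 156)²) = √(-27659/165391 + (9 - 338 + 156)²) = √(-27659/165391 + (-173)²) = √(-27659/165391 + 29929) = √(4949959580/165391) = 2*√204669691223945/165391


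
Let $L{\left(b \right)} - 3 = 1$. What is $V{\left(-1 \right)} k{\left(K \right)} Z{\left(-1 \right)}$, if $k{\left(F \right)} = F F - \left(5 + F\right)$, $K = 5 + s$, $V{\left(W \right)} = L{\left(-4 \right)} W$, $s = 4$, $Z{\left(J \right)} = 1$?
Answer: $-268$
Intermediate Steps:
$L{\left(b \right)} = 4$ ($L{\left(b \right)} = 3 + 1 = 4$)
$V{\left(W \right)} = 4 W$
$K = 9$ ($K = 5 + 4 = 9$)
$k{\left(F \right)} = -5 + F^{2} - F$ ($k{\left(F \right)} = F^{2} - \left(5 + F\right) = -5 + F^{2} - F$)
$V{\left(-1 \right)} k{\left(K \right)} Z{\left(-1 \right)} = 4 \left(-1\right) \left(-5 + 9^{2} - 9\right) 1 = - 4 \left(-5 + 81 - 9\right) 1 = \left(-4\right) 67 \cdot 1 = \left(-268\right) 1 = -268$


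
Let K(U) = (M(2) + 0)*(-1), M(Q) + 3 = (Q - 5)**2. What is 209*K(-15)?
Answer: -1254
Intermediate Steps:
M(Q) = -3 + (-5 + Q)**2 (M(Q) = -3 + (Q - 5)**2 = -3 + (-5 + Q)**2)
K(U) = -6 (K(U) = ((-3 + (-5 + 2)**2) + 0)*(-1) = ((-3 + (-3)**2) + 0)*(-1) = ((-3 + 9) + 0)*(-1) = (6 + 0)*(-1) = 6*(-1) = -6)
209*K(-15) = 209*(-6) = -1254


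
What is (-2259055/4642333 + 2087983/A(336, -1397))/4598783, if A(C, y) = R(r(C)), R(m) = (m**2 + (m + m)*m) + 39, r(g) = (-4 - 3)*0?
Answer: 9693024281194/832614201148821 ≈ 0.011642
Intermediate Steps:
r(g) = 0 (r(g) = -7*0 = 0)
R(m) = 39 + 3*m**2 (R(m) = (m**2 + (2*m)*m) + 39 = (m**2 + 2*m**2) + 39 = 3*m**2 + 39 = 39 + 3*m**2)
A(C, y) = 39 (A(C, y) = 39 + 3*0**2 = 39 + 3*0 = 39 + 0 = 39)
(-2259055/4642333 + 2087983/A(336, -1397))/4598783 = (-2259055/4642333 + 2087983/39)/4598783 = (-2259055*1/4642333 + 2087983*(1/39))*(1/4598783) = (-2259055/4642333 + 2087983/39)*(1/4598783) = (9693024281194/181050987)*(1/4598783) = 9693024281194/832614201148821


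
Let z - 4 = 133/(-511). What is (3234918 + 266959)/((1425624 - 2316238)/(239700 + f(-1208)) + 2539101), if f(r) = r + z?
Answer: 60968340424753/44206163285267 ≈ 1.3792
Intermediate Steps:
z = 273/73 (z = 4 + 133/(-511) = 4 + 133*(-1/511) = 4 - 19/73 = 273/73 ≈ 3.7397)
f(r) = 273/73 + r (f(r) = r + 273/73 = 273/73 + r)
(3234918 + 266959)/((1425624 - 2316238)/(239700 + f(-1208)) + 2539101) = (3234918 + 266959)/((1425624 - 2316238)/(239700 + (273/73 - 1208)) + 2539101) = 3501877/(-890614/(239700 - 87911/73) + 2539101) = 3501877/(-890614/17410189/73 + 2539101) = 3501877/(-890614*73/17410189 + 2539101) = 3501877/(-65014822/17410189 + 2539101) = 3501877/(44206163285267/17410189) = 3501877*(17410189/44206163285267) = 60968340424753/44206163285267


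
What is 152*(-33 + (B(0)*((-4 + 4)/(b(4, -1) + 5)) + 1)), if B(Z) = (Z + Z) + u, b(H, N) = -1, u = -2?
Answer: -4864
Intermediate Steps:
B(Z) = -2 + 2*Z (B(Z) = (Z + Z) - 2 = 2*Z - 2 = -2 + 2*Z)
152*(-33 + (B(0)*((-4 + 4)/(b(4, -1) + 5)) + 1)) = 152*(-33 + ((-2 + 2*0)*((-4 + 4)/(-1 + 5)) + 1)) = 152*(-33 + ((-2 + 0)*(0/4) + 1)) = 152*(-33 + (-0/4 + 1)) = 152*(-33 + (-2*0 + 1)) = 152*(-33 + (0 + 1)) = 152*(-33 + 1) = 152*(-32) = -4864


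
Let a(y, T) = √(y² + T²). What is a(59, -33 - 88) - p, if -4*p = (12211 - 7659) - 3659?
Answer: 893/4 + √18122 ≈ 357.87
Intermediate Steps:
p = -893/4 (p = -((12211 - 7659) - 3659)/4 = -(4552 - 3659)/4 = -¼*893 = -893/4 ≈ -223.25)
a(y, T) = √(T² + y²)
a(59, -33 - 88) - p = √((-33 - 88)² + 59²) - 1*(-893/4) = √((-121)² + 3481) + 893/4 = √(14641 + 3481) + 893/4 = √18122 + 893/4 = 893/4 + √18122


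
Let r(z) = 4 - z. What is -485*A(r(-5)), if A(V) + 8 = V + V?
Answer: -4850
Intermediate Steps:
A(V) = -8 + 2*V (A(V) = -8 + (V + V) = -8 + 2*V)
-485*A(r(-5)) = -485*(-8 + 2*(4 - 1*(-5))) = -485*(-8 + 2*(4 + 5)) = -485*(-8 + 2*9) = -485*(-8 + 18) = -485*10 = -4850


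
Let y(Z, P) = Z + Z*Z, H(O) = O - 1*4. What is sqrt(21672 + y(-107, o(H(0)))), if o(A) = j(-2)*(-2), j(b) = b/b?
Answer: sqrt(33014) ≈ 181.70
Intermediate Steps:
j(b) = 1
H(O) = -4 + O (H(O) = O - 4 = -4 + O)
o(A) = -2 (o(A) = 1*(-2) = -2)
y(Z, P) = Z + Z**2
sqrt(21672 + y(-107, o(H(0)))) = sqrt(21672 - 107*(1 - 107)) = sqrt(21672 - 107*(-106)) = sqrt(21672 + 11342) = sqrt(33014)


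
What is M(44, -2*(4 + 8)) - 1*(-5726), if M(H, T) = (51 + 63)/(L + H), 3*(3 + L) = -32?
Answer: 521408/91 ≈ 5729.8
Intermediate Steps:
L = -41/3 (L = -3 + (⅓)*(-32) = -3 - 32/3 = -41/3 ≈ -13.667)
M(H, T) = 114/(-41/3 + H) (M(H, T) = (51 + 63)/(-41/3 + H) = 114/(-41/3 + H))
M(44, -2*(4 + 8)) - 1*(-5726) = 342/(-41 + 3*44) - 1*(-5726) = 342/(-41 + 132) + 5726 = 342/91 + 5726 = 521408/91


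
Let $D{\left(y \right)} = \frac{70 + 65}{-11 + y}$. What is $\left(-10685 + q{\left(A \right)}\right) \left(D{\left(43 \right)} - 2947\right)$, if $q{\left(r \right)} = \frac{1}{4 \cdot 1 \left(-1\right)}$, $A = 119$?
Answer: $\frac{4024877229}{128} \approx 3.1444 \cdot 10^{7}$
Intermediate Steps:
$q{\left(r \right)} = - \frac{1}{4}$ ($q{\left(r \right)} = \frac{1}{4 \left(-1\right)} = \frac{1}{-4} = - \frac{1}{4}$)
$D{\left(y \right)} = \frac{135}{-11 + y}$
$\left(-10685 + q{\left(A \right)}\right) \left(D{\left(43 \right)} - 2947\right) = \left(-10685 - \frac{1}{4}\right) \left(\frac{135}{-11 + 43} - 2947\right) = - \frac{42741 \left(\frac{135}{32} - 2947\right)}{4} = \left(- \frac{42741}{4}\right) \left(- \frac{94169}{32}\right) = \frac{4024877229}{128}$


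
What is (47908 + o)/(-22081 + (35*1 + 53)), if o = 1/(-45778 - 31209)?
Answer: -1229431065/564391697 ≈ -2.1783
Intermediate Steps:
o = -1/76987 (o = 1/(-76987) = -1/76987 ≈ -1.2989e-5)
(47908 + o)/(-22081 + (35*1 + 53)) = (47908 - 1/76987)/(-22081 + (35*1 + 53)) = 3688293195/(76987*(-22081 + (35 + 53))) = 3688293195/(76987*(-22081 + 88)) = (3688293195/76987)/(-21993) = (3688293195/76987)*(-1/21993) = -1229431065/564391697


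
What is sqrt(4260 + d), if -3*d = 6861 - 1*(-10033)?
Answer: 11*I*sqrt(102)/3 ≈ 37.031*I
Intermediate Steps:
d = -16894/3 (d = -(6861 - 1*(-10033))/3 = -(6861 + 10033)/3 = -1/3*16894 = -16894/3 ≈ -5631.3)
sqrt(4260 + d) = sqrt(4260 - 16894/3) = sqrt(-4114/3) = 11*I*sqrt(102)/3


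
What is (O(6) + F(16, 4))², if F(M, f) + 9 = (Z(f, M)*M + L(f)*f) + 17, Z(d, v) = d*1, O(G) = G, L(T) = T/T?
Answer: 6724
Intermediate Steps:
L(T) = 1
Z(d, v) = d
F(M, f) = 8 + f + M*f (F(M, f) = -9 + ((f*M + 1*f) + 17) = -9 + ((M*f + f) + 17) = -9 + ((f + M*f) + 17) = -9 + (17 + f + M*f) = 8 + f + M*f)
(O(6) + F(16, 4))² = (6 + (8 + 4 + 16*4))² = (6 + (8 + 4 + 64))² = (6 + 76)² = 82² = 6724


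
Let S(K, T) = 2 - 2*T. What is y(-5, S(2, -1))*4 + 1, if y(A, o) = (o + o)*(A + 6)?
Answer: 33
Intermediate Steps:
S(K, T) = 2 - 2*T
y(A, o) = 2*o*(6 + A) (y(A, o) = (2*o)*(6 + A) = 2*o*(6 + A))
y(-5, S(2, -1))*4 + 1 = (2*(2 - 2*(-1))*(6 - 5))*4 + 1 = (2*(2 + 2)*1)*4 + 1 = (2*4*1)*4 + 1 = 8*4 + 1 = 32 + 1 = 33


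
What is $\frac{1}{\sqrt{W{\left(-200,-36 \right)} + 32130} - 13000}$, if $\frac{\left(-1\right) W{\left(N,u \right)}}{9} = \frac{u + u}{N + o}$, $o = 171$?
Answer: $- \frac{188500}{2450034439} - \frac{3 \sqrt{3000282}}{4900068878} \approx -7.7998 \cdot 10^{-5}$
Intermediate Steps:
$W{\left(N,u \right)} = - \frac{18 u}{171 + N}$ ($W{\left(N,u \right)} = - 9 \frac{u + u}{N + 171} = - 9 \frac{2 u}{171 + N} = - \frac{18 u}{171 + N}$)
$\frac{1}{\sqrt{W{\left(-200,-36 \right)} + 32130} - 13000} = \frac{1}{\sqrt{\left(-18\right) \left(-36\right) \frac{1}{171 - 200} + 32130} - 13000} = \frac{1}{\sqrt{\left(-18\right) \left(-36\right) \frac{1}{-29} + 32130} - 13000} = \frac{1}{\sqrt{\left(-18\right) \left(-36\right) \left(- \frac{1}{29}\right) + 32130} - 13000} = \frac{1}{\sqrt{- \frac{648}{29} + 32130} - 13000} = \frac{1}{\sqrt{\frac{931122}{29}} - 13000} = \frac{1}{\frac{3 \sqrt{3000282}}{29} - 13000} = \frac{1}{-13000 + \frac{3 \sqrt{3000282}}{29}}$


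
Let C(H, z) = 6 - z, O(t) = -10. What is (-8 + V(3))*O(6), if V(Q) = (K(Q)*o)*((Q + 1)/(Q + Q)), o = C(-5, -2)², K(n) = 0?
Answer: 80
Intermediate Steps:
o = 64 (o = (6 - 1*(-2))² = (6 + 2)² = 8² = 64)
V(Q) = 0 (V(Q) = (0*64)*((Q + 1)/(Q + Q)) = 0*((1 + Q)/((2*Q))) = 0*((1 + Q)*(1/(2*Q))) = 0*((1 + Q)/(2*Q)) = 0)
(-8 + V(3))*O(6) = (-8 + 0)*(-10) = -8*(-10) = 80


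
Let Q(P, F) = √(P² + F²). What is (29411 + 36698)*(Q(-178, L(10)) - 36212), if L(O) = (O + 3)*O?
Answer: -2393939108 + 132218*√12146 ≈ -2.3794e+9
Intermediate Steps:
L(O) = O*(3 + O) (L(O) = (3 + O)*O = O*(3 + O))
Q(P, F) = √(F² + P²)
(29411 + 36698)*(Q(-178, L(10)) - 36212) = (29411 + 36698)*(√((10*(3 + 10))² + (-178)²) - 36212) = 66109*(√((10*13)² + 31684) - 36212) = 66109*(√(130² + 31684) - 36212) = 66109*(√(16900 + 31684) - 36212) = 66109*(√48584 - 36212) = 66109*(2*√12146 - 36212) = 66109*(-36212 + 2*√12146) = -2393939108 + 132218*√12146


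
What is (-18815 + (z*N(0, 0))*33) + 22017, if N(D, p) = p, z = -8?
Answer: 3202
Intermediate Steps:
(-18815 + (z*N(0, 0))*33) + 22017 = (-18815 - 8*0*33) + 22017 = (-18815 + 0*33) + 22017 = (-18815 + 0) + 22017 = -18815 + 22017 = 3202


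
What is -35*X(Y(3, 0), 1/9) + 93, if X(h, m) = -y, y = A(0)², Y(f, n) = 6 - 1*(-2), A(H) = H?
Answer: 93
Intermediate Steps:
Y(f, n) = 8 (Y(f, n) = 6 + 2 = 8)
y = 0 (y = 0² = 0)
X(h, m) = 0 (X(h, m) = -1*0 = 0)
-35*X(Y(3, 0), 1/9) + 93 = -35*0 + 93 = 0 + 93 = 93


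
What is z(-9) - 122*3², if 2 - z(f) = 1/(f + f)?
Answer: -19727/18 ≈ -1095.9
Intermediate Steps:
z(f) = 2 - 1/(2*f) (z(f) = 2 - 1/(f + f) = 2 - 1/(2*f))
z(-9) - 122*3² = (2 - ½/(-9)) - 122*3² = (2 - ½*(-⅑)) - 122*9 = (2 + 1/18) - 1098 = 37/18 - 1098 = -19727/18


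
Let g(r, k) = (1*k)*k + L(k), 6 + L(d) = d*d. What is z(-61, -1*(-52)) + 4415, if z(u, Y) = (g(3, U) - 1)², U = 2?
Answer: 4416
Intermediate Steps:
L(d) = -6 + d² (L(d) = -6 + d*d = -6 + d²)
g(r, k) = -6 + 2*k² (g(r, k) = (1*k)*k + (-6 + k²) = k*k + (-6 + k²) = k² + (-6 + k²) = -6 + 2*k²)
z(u, Y) = 1 (z(u, Y) = ((-6 + 2*2²) - 1)² = ((-6 + 2*4) - 1)² = ((-6 + 8) - 1)² = (2 - 1)² = 1² = 1)
z(-61, -1*(-52)) + 4415 = 1 + 4415 = 4416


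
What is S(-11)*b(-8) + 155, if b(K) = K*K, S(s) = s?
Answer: -549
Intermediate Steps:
b(K) = K**2
S(-11)*b(-8) + 155 = -11*(-8)**2 + 155 = -11*64 + 155 = -704 + 155 = -549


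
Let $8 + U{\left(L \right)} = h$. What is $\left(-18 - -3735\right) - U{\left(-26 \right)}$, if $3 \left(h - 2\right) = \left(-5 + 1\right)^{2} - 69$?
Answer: $\frac{11222}{3} \approx 3740.7$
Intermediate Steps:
$h = - \frac{47}{3}$ ($h = 2 + \frac{\left(-5 + 1\right)^{2} - 69}{3} = 2 + \frac{\left(-4\right)^{2} - 69}{3} = 2 + \frac{16 - 69}{3} = 2 + \frac{1}{3} \left(-53\right) = 2 - \frac{53}{3} = - \frac{47}{3} \approx -15.667$)
$U{\left(L \right)} = - \frac{71}{3}$ ($U{\left(L \right)} = -8 - \frac{47}{3} = - \frac{71}{3}$)
$\left(-18 - -3735\right) - U{\left(-26 \right)} = \left(-18 - -3735\right) - - \frac{71}{3} = \left(-18 + 3735\right) + \frac{71}{3} = 3717 + \frac{71}{3} = \frac{11222}{3}$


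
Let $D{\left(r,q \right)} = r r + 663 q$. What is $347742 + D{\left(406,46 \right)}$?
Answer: $543076$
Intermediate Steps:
$D{\left(r,q \right)} = r^{2} + 663 q$
$347742 + D{\left(406,46 \right)} = 347742 + \left(406^{2} + 663 \cdot 46\right) = 347742 + \left(164836 + 30498\right) = 347742 + 195334 = 543076$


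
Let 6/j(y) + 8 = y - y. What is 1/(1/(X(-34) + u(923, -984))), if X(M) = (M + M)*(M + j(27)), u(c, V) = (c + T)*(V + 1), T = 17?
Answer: -921657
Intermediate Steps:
j(y) = -¾ (j(y) = 6/(-8 + (y - y)) = 6/(-8 + 0) = 6/(-8) = 6*(-⅛) = -¾)
u(c, V) = (1 + V)*(17 + c) (u(c, V) = (c + 17)*(V + 1) = (17 + c)*(1 + V) = (1 + V)*(17 + c))
X(M) = 2*M*(-¾ + M) (X(M) = (M + M)*(M - ¾) = (2*M)*(-¾ + M) = 2*M*(-¾ + M))
1/(1/(X(-34) + u(923, -984))) = 1/(1/((½)*(-34)*(-3 + 4*(-34)) + (17 + 923 + 17*(-984) - 984*923))) = 1/(1/((½)*(-34)*(-3 - 136) + (17 + 923 - 16728 - 908232))) = 1/(1/((½)*(-34)*(-139) - 924020)) = 1/(1/(2363 - 924020)) = 1/(1/(-921657)) = 1/(-1/921657) = -921657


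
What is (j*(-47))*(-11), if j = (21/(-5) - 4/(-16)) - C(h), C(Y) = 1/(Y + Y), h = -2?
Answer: -19129/10 ≈ -1912.9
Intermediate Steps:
C(Y) = 1/(2*Y)
j = -37/10 (j = (21/(-5) - 4/(-16)) - 1/(2*(-2)) = (21*(-1/5) - 4*(-1/16)) - (-1)/(2*2) = (-21/5 + 1/4) - 1*(-1/4) = -79/20 + 1/4 = -37/10 ≈ -3.7000)
(j*(-47))*(-11) = -37/10*(-47)*(-11) = (1739/10)*(-11) = -19129/10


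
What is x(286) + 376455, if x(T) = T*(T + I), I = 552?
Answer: 616123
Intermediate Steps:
x(T) = T*(552 + T) (x(T) = T*(T + 552) = T*(552 + T))
x(286) + 376455 = 286*(552 + 286) + 376455 = 286*838 + 376455 = 239668 + 376455 = 616123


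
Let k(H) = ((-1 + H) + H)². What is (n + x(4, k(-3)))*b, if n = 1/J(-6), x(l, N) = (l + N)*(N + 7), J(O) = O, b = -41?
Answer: -730087/6 ≈ -1.2168e+5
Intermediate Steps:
k(H) = (-1 + 2*H)²
x(l, N) = (7 + N)*(N + l) (x(l, N) = (N + l)*(7 + N) = (7 + N)*(N + l))
n = -⅙ (n = 1/(-6) = -⅙ ≈ -0.16667)
(n + x(4, k(-3)))*b = (-⅙ + (((-1 + 2*(-3))²)² + 7*(-1 + 2*(-3))² + 7*4 + (-1 + 2*(-3))²*4))*(-41) = (-⅙ + (((-1 - 6)²)² + 7*(-1 - 6)² + 28 + (-1 - 6)²*4))*(-41) = (-⅙ + (((-7)²)² + 7*(-7)² + 28 + (-7)²*4))*(-41) = (-⅙ + (49² + 7*49 + 28 + 49*4))*(-41) = (-⅙ + (2401 + 343 + 28 + 196))*(-41) = (-⅙ + 2968)*(-41) = (17807/6)*(-41) = -730087/6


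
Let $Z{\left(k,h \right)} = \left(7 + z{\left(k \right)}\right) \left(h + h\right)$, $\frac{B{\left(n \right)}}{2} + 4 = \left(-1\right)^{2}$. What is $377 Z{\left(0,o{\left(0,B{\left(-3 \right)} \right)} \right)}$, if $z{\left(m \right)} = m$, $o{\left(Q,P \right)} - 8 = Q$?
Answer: $42224$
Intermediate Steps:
$B{\left(n \right)} = -6$ ($B{\left(n \right)} = -8 + 2 \left(-1\right)^{2} = -8 + 2 \cdot 1 = -8 + 2 = -6$)
$o{\left(Q,P \right)} = 8 + Q$
$Z{\left(k,h \right)} = 2 h \left(7 + k\right)$ ($Z{\left(k,h \right)} = \left(7 + k\right) \left(h + h\right) = \left(7 + k\right) 2 h = 2 h \left(7 + k\right)$)
$377 Z{\left(0,o{\left(0,B{\left(-3 \right)} \right)} \right)} = 377 \cdot 2 \left(8 + 0\right) \left(7 + 0\right) = 377 \cdot 2 \cdot 8 \cdot 7 = 377 \cdot 112 = 42224$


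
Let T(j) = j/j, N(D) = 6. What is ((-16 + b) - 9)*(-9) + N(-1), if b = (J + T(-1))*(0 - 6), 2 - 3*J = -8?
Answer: 465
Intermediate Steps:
J = 10/3 (J = ⅔ - ⅓*(-8) = ⅔ + 8/3 = 10/3 ≈ 3.3333)
T(j) = 1
b = -26 (b = (10/3 + 1)*(0 - 6) = (13/3)*(-6) = -26)
((-16 + b) - 9)*(-9) + N(-1) = ((-16 - 26) - 9)*(-9) + 6 = (-42 - 9)*(-9) + 6 = -51*(-9) + 6 = 459 + 6 = 465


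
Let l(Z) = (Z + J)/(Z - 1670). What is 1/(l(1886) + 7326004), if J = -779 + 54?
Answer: 8/58608075 ≈ 1.3650e-7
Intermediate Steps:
J = -725
l(Z) = (-725 + Z)/(-1670 + Z) (l(Z) = (Z - 725)/(Z - 1670) = (-725 + Z)/(-1670 + Z))
1/(l(1886) + 7326004) = 1/((-725 + 1886)/(-1670 + 1886) + 7326004) = 1/(1161/216 + 7326004) = 1/((1/216)*1161 + 7326004) = 1/(43/8 + 7326004) = 1/(58608075/8) = 8/58608075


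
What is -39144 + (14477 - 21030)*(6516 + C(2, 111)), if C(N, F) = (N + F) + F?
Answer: -44206364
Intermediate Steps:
C(N, F) = N + 2*F (C(N, F) = (F + N) + F = N + 2*F)
-39144 + (14477 - 21030)*(6516 + C(2, 111)) = -39144 + (14477 - 21030)*(6516 + (2 + 2*111)) = -39144 - 6553*(6516 + (2 + 222)) = -39144 - 6553*(6516 + 224) = -39144 - 6553*6740 = -39144 - 44167220 = -44206364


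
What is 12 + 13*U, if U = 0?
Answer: 12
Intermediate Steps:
12 + 13*U = 12 + 13*0 = 12 + 0 = 12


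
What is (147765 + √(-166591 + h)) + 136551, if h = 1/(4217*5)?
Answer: 284316 + I*√74062564468890/21085 ≈ 2.8432e+5 + 408.16*I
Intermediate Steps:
h = 1/21085 ≈ 4.7427e-5
(147765 + √(-166591 + h)) + 136551 = (147765 + √(-166591 + 1/21085)) + 136551 = (147765 + √(-3512571234/21085)) + 136551 = (147765 + I*√74062564468890/21085) + 136551 = 284316 + I*√74062564468890/21085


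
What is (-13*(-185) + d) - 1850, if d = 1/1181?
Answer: 655456/1181 ≈ 555.00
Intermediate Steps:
d = 1/1181 ≈ 0.00084674
(-13*(-185) + d) - 1850 = (-13*(-185) + 1/1181) - 1850 = (2405 + 1/1181) - 1850 = 2840306/1181 - 1850 = 655456/1181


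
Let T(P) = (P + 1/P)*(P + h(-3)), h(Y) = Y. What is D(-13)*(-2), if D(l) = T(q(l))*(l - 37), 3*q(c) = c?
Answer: 391600/117 ≈ 3347.0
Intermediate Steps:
q(c) = c/3
T(P) = (-3 + P)*(P + 1/P) (T(P) = (P + 1/P)*(P - 3) = (P + 1/P)*(-3 + P) = (-3 + P)*(P + 1/P))
D(l) = (-37 + l)*(1 - l - 9/l + l**2/9) (D(l) = (1 + (l/3)**2 - l - 3*3/l)*(l - 37) = (1 + l**2/9 - l - 9/l)*(-37 + l) = (1 - l - 9/l + l**2/9)*(-37 + l) = (-37 + l)*(1 - l - 9/l + l**2/9))
D(-13)*(-2) = ((1/9)*(-81 - 13*(9 + (-13)**2 - 9*(-13)))*(-37 - 13)/(-13))*(-2) = ((1/9)*(-1/13)*(-81 - 13*(9 + 169 + 117))*(-50))*(-2) = ((1/9)*(-1/13)*(-81 - 13*295)*(-50))*(-2) = ((1/9)*(-1/13)*(-81 - 3835)*(-50))*(-2) = ((1/9)*(-1/13)*(-3916)*(-50))*(-2) = -195800/117*(-2) = 391600/117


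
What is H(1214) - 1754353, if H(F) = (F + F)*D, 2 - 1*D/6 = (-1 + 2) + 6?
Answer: -1827193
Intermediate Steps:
D = -30 (D = 12 - 6*((-1 + 2) + 6) = 12 - 6*(1 + 6) = 12 - 6*7 = 12 - 42 = -30)
H(F) = -60*F (H(F) = (F + F)*(-30) = (2*F)*(-30) = -60*F)
H(1214) - 1754353 = -60*1214 - 1754353 = -72840 - 1754353 = -1827193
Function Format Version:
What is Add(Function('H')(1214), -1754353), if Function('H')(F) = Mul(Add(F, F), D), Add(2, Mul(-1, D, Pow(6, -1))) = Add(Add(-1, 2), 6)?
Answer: -1827193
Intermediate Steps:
D = -30 (D = Add(12, Mul(-6, Add(Add(-1, 2), 6))) = Add(12, Mul(-6, Add(1, 6))) = Add(12, Mul(-6, 7)) = Add(12, -42) = -30)
Function('H')(F) = Mul(-60, F) (Function('H')(F) = Mul(Add(F, F), -30) = Mul(Mul(2, F), -30) = Mul(-60, F))
Add(Function('H')(1214), -1754353) = Add(Mul(-60, 1214), -1754353) = Add(-72840, -1754353) = -1827193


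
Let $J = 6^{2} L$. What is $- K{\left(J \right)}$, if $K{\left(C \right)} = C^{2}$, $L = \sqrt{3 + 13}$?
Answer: $-20736$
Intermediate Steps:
$L = 4$ ($L = \sqrt{16} = 4$)
$J = 144$ ($J = 6^{2} \cdot 4 = 36 \cdot 4 = 144$)
$- K{\left(J \right)} = - 144^{2} = \left(-1\right) 20736 = -20736$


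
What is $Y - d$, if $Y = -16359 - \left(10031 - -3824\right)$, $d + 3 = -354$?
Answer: $-29857$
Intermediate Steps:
$d = -357$ ($d = -3 - 354 = -357$)
$Y = -30214$ ($Y = -16359 - \left(10031 + 3824\right) = -16359 - 13855 = -30214$)
$Y - d = -30214 - -357 = -30214 + 357 = -29857$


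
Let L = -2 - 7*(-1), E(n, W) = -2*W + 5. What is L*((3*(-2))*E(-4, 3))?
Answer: 30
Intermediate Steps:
E(n, W) = 5 - 2*W
L = 5 (L = -2 + 7 = 5)
L*((3*(-2))*E(-4, 3)) = 5*((3*(-2))*(5 - 2*3)) = 5*(-6*(5 - 6)) = 5*(-6*(-1)) = 5*6 = 30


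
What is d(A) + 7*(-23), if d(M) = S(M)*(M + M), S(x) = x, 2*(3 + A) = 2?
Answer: -153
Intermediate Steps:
A = -2 (A = -3 + (1/2)*2 = -3 + 1 = -2)
d(M) = 2*M**2 (d(M) = M*(M + M) = M*(2*M) = 2*M**2)
d(A) + 7*(-23) = 2*(-2)**2 + 7*(-23) = 2*4 - 161 = 8 - 161 = -153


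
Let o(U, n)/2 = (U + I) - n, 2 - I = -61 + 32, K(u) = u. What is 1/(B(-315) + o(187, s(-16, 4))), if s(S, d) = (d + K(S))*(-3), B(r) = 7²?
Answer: 1/413 ≈ 0.0024213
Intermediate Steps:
B(r) = 49
I = 31 (I = 2 - (-61 + 32) = 2 - 1*(-29) = 2 + 29 = 31)
s(S, d) = -3*S - 3*d (s(S, d) = (d + S)*(-3) = (S + d)*(-3) = -3*S - 3*d)
o(U, n) = 62 - 2*n + 2*U (o(U, n) = 2*((U + 31) - n) = 2*((31 + U) - n) = 2*(31 + U - n) = 62 - 2*n + 2*U)
1/(B(-315) + o(187, s(-16, 4))) = 1/(49 + (62 - 2*(-3*(-16) - 3*4) + 2*187)) = 1/(49 + (62 - 2*(48 - 12) + 374)) = 1/(49 + (62 - 2*36 + 374)) = 1/(49 + (62 - 72 + 374)) = 1/(49 + 364) = 1/413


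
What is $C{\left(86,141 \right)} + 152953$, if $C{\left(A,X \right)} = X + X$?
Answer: $153235$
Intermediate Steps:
$C{\left(A,X \right)} = 2 X$
$C{\left(86,141 \right)} + 152953 = 2 \cdot 141 + 152953 = 282 + 152953 = 153235$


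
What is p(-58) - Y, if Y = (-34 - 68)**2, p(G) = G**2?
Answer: -7040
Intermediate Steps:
Y = 10404 (Y = (-102)**2 = 10404)
p(-58) - Y = (-58)**2 - 1*10404 = 3364 - 10404 = -7040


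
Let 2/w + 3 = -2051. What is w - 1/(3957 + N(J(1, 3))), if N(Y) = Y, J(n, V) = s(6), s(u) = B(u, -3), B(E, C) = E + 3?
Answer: -4993/4073082 ≈ -0.0012259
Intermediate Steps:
B(E, C) = 3 + E
s(u) = 3 + u
J(n, V) = 9 (J(n, V) = 3 + 6 = 9)
w = -1/1027 (w = 2/(-3 - 2051) = 2/(-2054) = 2*(-1/2054) = -1/1027 ≈ -0.00097371)
w - 1/(3957 + N(J(1, 3))) = -1/1027 - 1/(3957 + 9) = -1/1027 - 1/3966 = -4993/4073082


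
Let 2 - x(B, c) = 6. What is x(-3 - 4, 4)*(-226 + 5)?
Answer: 884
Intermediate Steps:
x(B, c) = -4 (x(B, c) = 2 - 1*6 = 2 - 6 = -4)
x(-3 - 4, 4)*(-226 + 5) = -4*(-226 + 5) = -4*(-221) = 884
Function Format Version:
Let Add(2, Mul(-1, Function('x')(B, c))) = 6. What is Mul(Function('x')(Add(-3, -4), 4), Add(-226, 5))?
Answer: 884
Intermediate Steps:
Function('x')(B, c) = -4 (Function('x')(B, c) = Add(2, Mul(-1, 6)) = Add(2, -6) = -4)
Mul(Function('x')(Add(-3, -4), 4), Add(-226, 5)) = Mul(-4, Add(-226, 5)) = Mul(-4, -221) = 884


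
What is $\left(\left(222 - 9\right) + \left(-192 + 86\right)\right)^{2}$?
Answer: $11449$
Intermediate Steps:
$\left(\left(222 - 9\right) + \left(-192 + 86\right)\right)^{2} = \left(\left(222 - 9\right) - 106\right)^{2} = \left(213 - 106\right)^{2} = 107^{2} = 11449$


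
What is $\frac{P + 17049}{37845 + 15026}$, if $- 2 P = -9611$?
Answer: $\frac{43709}{105742} \approx 0.41336$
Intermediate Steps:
$P = \frac{9611}{2}$ ($P = \left(- \frac{1}{2}\right) \left(-9611\right) = \frac{9611}{2} \approx 4805.5$)
$\frac{P + 17049}{37845 + 15026} = \frac{\frac{9611}{2} + 17049}{37845 + 15026} = \frac{43709}{2 \cdot 52871} = \frac{43709}{2} \cdot \frac{1}{52871} = \frac{43709}{105742}$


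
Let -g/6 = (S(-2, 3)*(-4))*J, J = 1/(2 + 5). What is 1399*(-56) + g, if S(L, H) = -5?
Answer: -548528/7 ≈ -78361.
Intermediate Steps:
J = ⅐ (J = 1/7 = ⅐ ≈ 0.14286)
g = -120/7 (g = -6*(-5*(-4))/7 = -120/7 ≈ -17.143)
1399*(-56) + g = 1399*(-56) - 120/7 = -78344 - 120/7 = -548528/7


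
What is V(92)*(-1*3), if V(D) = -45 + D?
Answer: -141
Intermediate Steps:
V(92)*(-1*3) = (-45 + 92)*(-1*3) = 47*(-3) = -141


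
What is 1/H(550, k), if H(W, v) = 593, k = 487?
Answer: 1/593 ≈ 0.0016863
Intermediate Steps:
1/H(550, k) = 1/593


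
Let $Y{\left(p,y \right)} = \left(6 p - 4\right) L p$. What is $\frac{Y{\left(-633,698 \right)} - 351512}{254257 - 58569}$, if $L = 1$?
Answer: $\frac{1027577}{97844} \approx 10.502$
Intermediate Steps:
$Y{\left(p,y \right)} = p \left(-4 + 6 p\right)$ ($Y{\left(p,y \right)} = \left(6 p - 4\right) 1 p = \left(-4 + 6 p\right) 1 p = \left(-4 + 6 p\right) p = p \left(-4 + 6 p\right)$)
$\frac{Y{\left(-633,698 \right)} - 351512}{254257 - 58569} = \frac{2 \left(-633\right) \left(-2 + 3 \left(-633\right)\right) - 351512}{254257 - 58569} = \frac{2 \left(-633\right) \left(-2 - 1899\right) - 351512}{195688} = \left(2 \left(-633\right) \left(-1901\right) - 351512\right) \frac{1}{195688} = \left(2406666 - 351512\right) \frac{1}{195688} = 2055154 \cdot \frac{1}{195688} = \frac{1027577}{97844}$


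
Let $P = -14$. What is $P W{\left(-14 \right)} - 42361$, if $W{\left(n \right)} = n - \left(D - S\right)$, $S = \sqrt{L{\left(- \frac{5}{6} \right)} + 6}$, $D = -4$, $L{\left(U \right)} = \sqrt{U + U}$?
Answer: $-42221 - \frac{14 \sqrt{54 + 3 i \sqrt{15}}}{3} \approx -42256.0 - 3.6684 i$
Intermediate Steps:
$L{\left(U \right)} = \sqrt{2} \sqrt{U}$ ($L{\left(U \right)} = \sqrt{2 U} = \sqrt{2} \sqrt{U}$)
$S = \sqrt{6 + \frac{i \sqrt{15}}{3}}$ ($S = \sqrt{\sqrt{2} \sqrt{- \frac{5}{6}} + 6} = \sqrt{\sqrt{2} \frac{i \sqrt{30}}{6} + 6} = \sqrt{\frac{i \sqrt{15}}{3} + 6} = \sqrt{6 + \frac{i \sqrt{15}}{3}} \approx 2.4635 + 0.26203 i$)
$W{\left(n \right)} = 4 + n + \frac{\sqrt{54 + 3 i \sqrt{15}}}{3}$ ($W{\left(n \right)} = n + \left(\frac{\sqrt{54 + 3 i \sqrt{15}}}{3} - -4\right) = n + \left(\frac{\sqrt{54 + 3 i \sqrt{15}}}{3} + 4\right) = n + \left(4 + \frac{\sqrt{54 + 3 i \sqrt{15}}}{3}\right) = 4 + n + \frac{\sqrt{54 + 3 i \sqrt{15}}}{3}$)
$P W{\left(-14 \right)} - 42361 = - 14 \left(4 - 14 + \frac{\sqrt{54 + 3 i \sqrt{15}}}{3}\right) - 42361 = - 14 \left(-10 + \frac{\sqrt{54 + 3 i \sqrt{15}}}{3}\right) - 42361 = \left(140 - \frac{14 \sqrt{54 + 3 i \sqrt{15}}}{3}\right) - 42361 = -42221 - \frac{14 \sqrt{54 + 3 i \sqrt{15}}}{3}$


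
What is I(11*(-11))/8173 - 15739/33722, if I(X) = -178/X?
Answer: -15558813971/33348798626 ≈ -0.46655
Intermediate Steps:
I(11*(-11))/8173 - 15739/33722 = -178/(11*(-11))/8173 - 15739/33722 = -178/(-121)*(1/8173) - 15739*1/33722 = -178*(-1/121)*(1/8173) - 15739/33722 = (178/121)*(1/8173) - 15739/33722 = 178/988933 - 15739/33722 = -15558813971/33348798626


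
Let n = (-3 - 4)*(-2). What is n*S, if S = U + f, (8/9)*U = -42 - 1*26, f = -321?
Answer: -5565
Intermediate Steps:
U = -153/2 (U = 9*(-42 - 1*26)/8 = 9*(-42 - 26)/8 = (9/8)*(-68) = -153/2 ≈ -76.500)
n = 14 (n = -7*(-2) = 14)
S = -795/2 (S = -153/2 - 321 = -795/2 ≈ -397.50)
n*S = 14*(-795/2) = -5565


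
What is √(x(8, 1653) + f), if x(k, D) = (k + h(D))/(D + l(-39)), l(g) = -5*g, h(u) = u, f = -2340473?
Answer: I*√16514371146/84 ≈ 1529.9*I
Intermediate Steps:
x(k, D) = (D + k)/(195 + D) (x(k, D) = (k + D)/(D - 5*(-39)) = (D + k)/(D + 195) = (D + k)/(195 + D))
√(x(8, 1653) + f) = √((1653 + 8)/(195 + 1653) - 2340473) = √(1661/1848 - 2340473) = √((1/1848)*1661 - 2340473) = √(151/168 - 2340473) = √(-393199313/168) = I*√16514371146/84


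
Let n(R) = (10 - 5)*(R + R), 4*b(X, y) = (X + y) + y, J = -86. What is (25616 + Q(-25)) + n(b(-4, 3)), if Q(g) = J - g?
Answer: 25560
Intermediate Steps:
b(X, y) = y/2 + X/4 (b(X, y) = ((X + y) + y)/4 = (X + 2*y)/4 = y/2 + X/4)
n(R) = 10*R (n(R) = 5*(2*R) = 10*R)
Q(g) = -86 - g
(25616 + Q(-25)) + n(b(-4, 3)) = (25616 + (-86 - 1*(-25))) + 10*((½)*3 + (¼)*(-4)) = (25616 + (-86 + 25)) + 10*(3/2 - 1) = (25616 - 61) + 10*(½) = 25555 + 5 = 25560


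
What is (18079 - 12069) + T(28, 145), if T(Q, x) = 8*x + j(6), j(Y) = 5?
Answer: 7175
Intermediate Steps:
T(Q, x) = 5 + 8*x (T(Q, x) = 8*x + 5 = 5 + 8*x)
(18079 - 12069) + T(28, 145) = (18079 - 12069) + (5 + 8*145) = 6010 + (5 + 1160) = 6010 + 1165 = 7175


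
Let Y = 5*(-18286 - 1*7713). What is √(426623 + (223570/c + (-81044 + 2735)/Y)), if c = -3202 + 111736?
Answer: √21231070828488634414849545/7054438665 ≈ 653.17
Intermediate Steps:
c = 108534
Y = -129995 (Y = 5*(-18286 - 7713) = 5*(-25999) = -129995)
√(426623 + (223570/c + (-81044 + 2735)/Y)) = √(426623 + (223570/108534 + (-81044 + 2735)/(-129995))) = √(426623 + (223570*(1/108534) - 78309*(-1/129995))) = √(426623 + (111785/54267 + 78309/129995)) = √(426623 + 18781085578/7054438665) = √(3009604567663873/7054438665) = √21231070828488634414849545/7054438665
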